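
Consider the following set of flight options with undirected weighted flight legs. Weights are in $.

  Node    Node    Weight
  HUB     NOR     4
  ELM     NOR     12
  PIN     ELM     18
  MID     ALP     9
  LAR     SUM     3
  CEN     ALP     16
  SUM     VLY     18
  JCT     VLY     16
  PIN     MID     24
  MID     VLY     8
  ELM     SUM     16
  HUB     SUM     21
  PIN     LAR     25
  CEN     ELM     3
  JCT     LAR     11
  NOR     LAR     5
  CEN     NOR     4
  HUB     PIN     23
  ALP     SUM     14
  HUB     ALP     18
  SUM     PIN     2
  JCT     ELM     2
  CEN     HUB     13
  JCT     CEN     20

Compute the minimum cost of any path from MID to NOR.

$29

Enumerating some paths:
MID–ALP–HUB–NOR: 9+18+4 = 31
MID–ALP–CEN–NOR: 9+16+4 = 29
Cheapest is MID–ALP–CEN–NOR at $29.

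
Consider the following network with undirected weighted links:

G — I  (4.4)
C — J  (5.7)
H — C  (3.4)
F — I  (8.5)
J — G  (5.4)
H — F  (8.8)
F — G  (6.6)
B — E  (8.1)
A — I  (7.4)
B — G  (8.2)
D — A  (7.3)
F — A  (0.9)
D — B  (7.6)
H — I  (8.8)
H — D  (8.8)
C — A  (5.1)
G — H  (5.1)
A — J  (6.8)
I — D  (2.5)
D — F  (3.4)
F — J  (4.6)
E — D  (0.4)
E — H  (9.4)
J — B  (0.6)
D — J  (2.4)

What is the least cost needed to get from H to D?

Settle nodes by increasing distance from H:
H: 0
C: 3.4  (via H)
G: 5.1  (via H)
A: 8.5  (via C)
D: 8.8  (via H)
Shortest route: H–D = 8.8.

8.8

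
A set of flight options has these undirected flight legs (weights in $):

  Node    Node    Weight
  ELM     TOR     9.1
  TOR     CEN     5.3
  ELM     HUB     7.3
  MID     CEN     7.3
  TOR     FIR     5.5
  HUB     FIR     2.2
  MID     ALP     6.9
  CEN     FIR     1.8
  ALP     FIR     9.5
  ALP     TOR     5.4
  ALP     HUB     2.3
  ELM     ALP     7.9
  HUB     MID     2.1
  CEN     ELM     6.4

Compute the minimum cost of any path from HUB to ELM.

$7.3

Shortest distances from HUB:
HUB: 0
MID: 2.1  (via HUB)
FIR: 2.2  (via HUB)
ALP: 2.3  (via HUB)
CEN: 4  (via FIR)
ELM: 7.3  (via HUB)
Shortest route: HUB → ELM = $7.3.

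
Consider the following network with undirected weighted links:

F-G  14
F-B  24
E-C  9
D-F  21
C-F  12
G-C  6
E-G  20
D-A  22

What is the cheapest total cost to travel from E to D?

42

Shortest distances from E:
E: 0
C: 9  (via E)
G: 15  (via C)
F: 21  (via C)
D: 42  (via F)
Shortest route: E → C → F → D = 42.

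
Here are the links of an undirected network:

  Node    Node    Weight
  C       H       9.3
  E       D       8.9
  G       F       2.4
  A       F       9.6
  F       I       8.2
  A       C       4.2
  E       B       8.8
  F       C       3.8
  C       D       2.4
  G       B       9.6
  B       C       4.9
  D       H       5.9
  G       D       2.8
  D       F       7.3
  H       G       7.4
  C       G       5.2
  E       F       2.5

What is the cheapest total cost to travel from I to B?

16.9

Running Dijkstra from I:
I: 0
F: 8.2  (via I)
G: 10.6  (via F)
E: 10.7  (via F)
C: 12  (via F)
D: 13.4  (via G)
A: 16.2  (via C)
B: 16.9  (via C)
Shortest route: I → F → C → B = 16.9.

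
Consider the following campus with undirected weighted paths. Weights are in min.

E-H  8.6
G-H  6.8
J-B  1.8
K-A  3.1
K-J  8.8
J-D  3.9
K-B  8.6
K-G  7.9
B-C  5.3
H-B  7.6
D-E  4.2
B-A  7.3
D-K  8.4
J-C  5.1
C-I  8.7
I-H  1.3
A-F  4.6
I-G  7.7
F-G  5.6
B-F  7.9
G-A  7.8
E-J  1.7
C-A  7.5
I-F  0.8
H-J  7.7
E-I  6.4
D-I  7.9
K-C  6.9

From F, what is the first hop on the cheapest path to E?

Enumerating some paths:
F - I - E: 0.8+6.4 = 7.2
F - I - H - E: 0.8+1.3+8.6 = 10.7
F - B - J - E: 7.9+1.8+1.7 = 11.4
F - I - H - J - E: 0.8+1.3+7.7+1.7 = 11.5
Cheapest is F - I - E at 7.2 min.
So from F the first move is to I.

I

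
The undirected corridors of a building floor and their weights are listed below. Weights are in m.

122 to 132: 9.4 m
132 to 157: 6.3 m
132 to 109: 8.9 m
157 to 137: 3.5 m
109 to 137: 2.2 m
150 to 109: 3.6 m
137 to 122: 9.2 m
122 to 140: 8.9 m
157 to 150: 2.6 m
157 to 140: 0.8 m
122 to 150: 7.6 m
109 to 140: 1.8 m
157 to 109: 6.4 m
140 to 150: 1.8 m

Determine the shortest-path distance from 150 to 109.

Candidate routes:
150 → 157 → 140 → 109: 2.6+0.8+1.8 = 5.2
150 → 109: 3.6 = 3.6
The minimum is 3.6 m via 150 → 109.

3.6 m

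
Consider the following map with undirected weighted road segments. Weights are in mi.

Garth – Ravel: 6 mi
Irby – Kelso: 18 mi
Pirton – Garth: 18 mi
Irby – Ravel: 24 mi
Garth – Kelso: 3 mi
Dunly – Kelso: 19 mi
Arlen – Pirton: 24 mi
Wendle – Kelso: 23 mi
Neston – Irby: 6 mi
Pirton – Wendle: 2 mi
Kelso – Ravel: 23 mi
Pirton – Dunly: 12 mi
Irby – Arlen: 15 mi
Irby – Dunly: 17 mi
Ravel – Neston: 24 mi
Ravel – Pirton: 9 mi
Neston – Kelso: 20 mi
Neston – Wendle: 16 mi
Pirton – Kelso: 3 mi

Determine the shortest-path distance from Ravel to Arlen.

Settle nodes by increasing distance from Ravel:
Ravel: 0
Garth: 6  (via Ravel)
Kelso: 9  (via Garth)
Pirton: 9  (via Ravel)
Wendle: 11  (via Pirton)
Dunly: 21  (via Pirton)
Irby: 24  (via Ravel)
Neston: 24  (via Ravel)
Arlen: 33  (via Pirton)
Shortest route: Ravel–Pirton–Arlen = 33 mi.

33 mi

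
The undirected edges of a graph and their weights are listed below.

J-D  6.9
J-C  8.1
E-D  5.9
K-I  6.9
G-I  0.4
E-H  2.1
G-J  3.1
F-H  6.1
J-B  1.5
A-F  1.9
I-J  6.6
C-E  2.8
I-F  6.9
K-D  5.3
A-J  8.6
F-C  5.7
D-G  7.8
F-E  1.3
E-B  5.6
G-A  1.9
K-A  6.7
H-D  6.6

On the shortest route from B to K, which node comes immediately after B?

J

Candidate routes:
B - J - G - I - K: 1.5+3.1+0.4+6.9 = 11.9
B - J - D - K: 1.5+6.9+5.3 = 13.7
B - J - G - A - K: 1.5+3.1+1.9+6.7 = 13.2
The minimum is 11.9 via B - J - G - I - K.
So from B the first move is to J.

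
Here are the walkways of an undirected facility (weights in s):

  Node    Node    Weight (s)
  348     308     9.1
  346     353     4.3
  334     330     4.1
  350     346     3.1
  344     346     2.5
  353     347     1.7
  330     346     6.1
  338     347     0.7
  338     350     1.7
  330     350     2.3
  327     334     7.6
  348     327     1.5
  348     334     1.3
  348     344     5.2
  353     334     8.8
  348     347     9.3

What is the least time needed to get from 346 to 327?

Running Dijkstra from 346:
346: 0
344: 2.5  (via 346)
350: 3.1  (via 346)
353: 4.3  (via 346)
338: 4.8  (via 350)
330: 5.4  (via 350)
347: 5.5  (via 338)
348: 7.7  (via 344)
334: 9  (via 348)
327: 9.2  (via 348)
Shortest route: 346–344–348–327 = 9.2 s.

9.2 s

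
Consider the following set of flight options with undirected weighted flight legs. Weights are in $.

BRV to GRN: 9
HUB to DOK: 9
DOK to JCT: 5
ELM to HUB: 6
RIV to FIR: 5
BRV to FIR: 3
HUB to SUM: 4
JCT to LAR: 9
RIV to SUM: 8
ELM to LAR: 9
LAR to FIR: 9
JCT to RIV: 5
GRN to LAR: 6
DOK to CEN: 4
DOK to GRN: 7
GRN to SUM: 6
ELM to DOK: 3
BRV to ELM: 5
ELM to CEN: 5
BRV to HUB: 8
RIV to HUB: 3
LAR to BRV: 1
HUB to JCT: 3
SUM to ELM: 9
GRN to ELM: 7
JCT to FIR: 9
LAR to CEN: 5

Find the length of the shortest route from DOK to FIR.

$11

Compare a few routes:
DOK–JCT–FIR: 5+9 = 14
DOK–JCT–RIV–FIR: 5+5+5 = 15
DOK–CEN–LAR–BRV–FIR: 4+5+1+3 = 13
DOK–ELM–BRV–FIR: 3+5+3 = 11
Cheapest is DOK–ELM–BRV–FIR at $11.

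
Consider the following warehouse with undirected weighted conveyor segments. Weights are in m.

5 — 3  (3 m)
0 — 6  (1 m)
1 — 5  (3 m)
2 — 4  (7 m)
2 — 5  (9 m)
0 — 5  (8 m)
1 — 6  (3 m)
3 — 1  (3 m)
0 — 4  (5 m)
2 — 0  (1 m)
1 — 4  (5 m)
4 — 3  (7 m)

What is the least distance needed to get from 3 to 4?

Settle nodes by increasing distance from 3:
3: 0
1: 3  (via 3)
5: 3  (via 3)
6: 6  (via 1)
0: 7  (via 6)
4: 7  (via 3)
Shortest route: 3 → 4 = 7 m.

7 m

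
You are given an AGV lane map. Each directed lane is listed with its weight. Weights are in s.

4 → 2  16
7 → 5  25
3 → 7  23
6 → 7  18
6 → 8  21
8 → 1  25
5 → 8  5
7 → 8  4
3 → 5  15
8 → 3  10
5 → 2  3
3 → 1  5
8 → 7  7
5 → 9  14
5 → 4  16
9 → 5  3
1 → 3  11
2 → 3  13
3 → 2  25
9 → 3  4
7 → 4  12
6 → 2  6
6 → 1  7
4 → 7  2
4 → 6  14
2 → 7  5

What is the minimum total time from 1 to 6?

Running Dijkstra from 1:
1: 0
3: 11  (via 1)
5: 26  (via 3)
2: 29  (via 5)
8: 31  (via 5)
7: 34  (via 3)
9: 40  (via 5)
4: 42  (via 5)
6: 56  (via 4)
Shortest route: 1–3–5–4–6 = 56 s.

56 s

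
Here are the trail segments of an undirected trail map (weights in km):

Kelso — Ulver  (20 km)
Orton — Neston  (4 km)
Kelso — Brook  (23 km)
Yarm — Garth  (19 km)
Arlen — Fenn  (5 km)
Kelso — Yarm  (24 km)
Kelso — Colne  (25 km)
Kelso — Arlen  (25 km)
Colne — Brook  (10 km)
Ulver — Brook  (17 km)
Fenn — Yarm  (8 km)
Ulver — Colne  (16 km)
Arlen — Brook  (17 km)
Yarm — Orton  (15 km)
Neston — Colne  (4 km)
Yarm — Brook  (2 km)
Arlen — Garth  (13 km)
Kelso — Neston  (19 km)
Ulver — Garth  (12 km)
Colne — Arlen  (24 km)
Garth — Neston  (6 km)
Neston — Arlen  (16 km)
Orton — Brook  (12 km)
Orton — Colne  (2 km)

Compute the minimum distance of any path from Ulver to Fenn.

27 km

Settle nodes by increasing distance from Ulver:
Ulver: 0
Garth: 12  (via Ulver)
Colne: 16  (via Ulver)
Brook: 17  (via Ulver)
Neston: 18  (via Garth)
Orton: 18  (via Colne)
Yarm: 19  (via Brook)
Kelso: 20  (via Ulver)
Arlen: 25  (via Garth)
Fenn: 27  (via Yarm)
Shortest route: Ulver → Brook → Yarm → Fenn = 27 km.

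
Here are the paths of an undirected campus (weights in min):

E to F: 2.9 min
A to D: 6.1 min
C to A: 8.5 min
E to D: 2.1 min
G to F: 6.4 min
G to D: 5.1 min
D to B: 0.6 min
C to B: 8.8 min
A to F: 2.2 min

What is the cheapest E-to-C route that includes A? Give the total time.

13.6 min

Shortest E→A: E → F → A = 5.1
Shortest A→C: A → C = 8.5
Total via A: 5.1 + 8.5 = 13.6 min.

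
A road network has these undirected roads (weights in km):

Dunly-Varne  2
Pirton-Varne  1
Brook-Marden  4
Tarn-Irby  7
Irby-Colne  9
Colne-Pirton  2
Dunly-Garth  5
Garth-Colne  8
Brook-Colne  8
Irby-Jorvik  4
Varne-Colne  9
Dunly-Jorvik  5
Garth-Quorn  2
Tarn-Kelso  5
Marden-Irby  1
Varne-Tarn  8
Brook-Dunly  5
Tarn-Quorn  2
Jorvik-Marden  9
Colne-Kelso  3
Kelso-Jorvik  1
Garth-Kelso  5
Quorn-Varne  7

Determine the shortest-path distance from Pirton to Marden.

11 km

Candidate routes:
Pirton - Varne - Dunly - Brook - Marden: 1+2+5+4 = 12
Pirton - Colne - Kelso - Jorvik - Irby - Marden: 2+3+1+4+1 = 11
The minimum is 11 km via Pirton - Colne - Kelso - Jorvik - Irby - Marden.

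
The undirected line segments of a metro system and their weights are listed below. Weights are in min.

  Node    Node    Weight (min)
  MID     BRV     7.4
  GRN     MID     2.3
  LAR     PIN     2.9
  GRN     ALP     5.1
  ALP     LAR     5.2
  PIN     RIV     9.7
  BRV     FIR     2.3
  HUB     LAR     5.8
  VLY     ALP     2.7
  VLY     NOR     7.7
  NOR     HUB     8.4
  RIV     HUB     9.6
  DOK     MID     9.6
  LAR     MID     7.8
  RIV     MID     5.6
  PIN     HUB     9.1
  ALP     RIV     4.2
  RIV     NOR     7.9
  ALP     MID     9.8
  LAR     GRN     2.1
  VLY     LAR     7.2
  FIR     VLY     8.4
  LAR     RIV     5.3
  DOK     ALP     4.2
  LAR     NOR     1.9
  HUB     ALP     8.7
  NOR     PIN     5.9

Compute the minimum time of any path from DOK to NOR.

Compare a few routes:
DOK–ALP–LAR–NOR: 4.2+5.2+1.9 = 11.3
DOK–ALP–VLY–NOR: 4.2+2.7+7.7 = 14.6
DOK–ALP–RIV–LAR–NOR: 4.2+4.2+5.3+1.9 = 15.6
DOK–ALP–GRN–LAR–NOR: 4.2+5.1+2.1+1.9 = 13.3
The minimum is 11.3 min via DOK–ALP–LAR–NOR.

11.3 min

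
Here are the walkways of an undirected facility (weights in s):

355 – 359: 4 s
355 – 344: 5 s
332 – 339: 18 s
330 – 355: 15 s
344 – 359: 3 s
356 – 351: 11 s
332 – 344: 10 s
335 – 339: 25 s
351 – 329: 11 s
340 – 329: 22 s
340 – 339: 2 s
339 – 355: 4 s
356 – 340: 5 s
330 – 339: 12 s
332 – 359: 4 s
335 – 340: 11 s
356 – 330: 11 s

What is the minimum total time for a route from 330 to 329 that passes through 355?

43 s

Shortest 330→355: 330–355 = 15
Shortest 355→329: 355–339–340–329 = 28
Total via 355: 15 + 28 = 43 s.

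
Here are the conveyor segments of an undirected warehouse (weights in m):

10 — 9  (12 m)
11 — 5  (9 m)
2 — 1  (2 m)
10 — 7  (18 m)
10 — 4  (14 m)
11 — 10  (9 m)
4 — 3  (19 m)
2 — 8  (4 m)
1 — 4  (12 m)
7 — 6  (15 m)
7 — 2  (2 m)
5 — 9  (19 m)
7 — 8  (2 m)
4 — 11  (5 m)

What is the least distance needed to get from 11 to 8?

23 m

Shortest distances from 11:
11: 0
4: 5  (via 11)
5: 9  (via 11)
10: 9  (via 11)
1: 17  (via 4)
2: 19  (via 1)
7: 21  (via 2)
9: 21  (via 10)
8: 23  (via 2)
Shortest route: 11 → 4 → 1 → 2 → 8 = 23 m.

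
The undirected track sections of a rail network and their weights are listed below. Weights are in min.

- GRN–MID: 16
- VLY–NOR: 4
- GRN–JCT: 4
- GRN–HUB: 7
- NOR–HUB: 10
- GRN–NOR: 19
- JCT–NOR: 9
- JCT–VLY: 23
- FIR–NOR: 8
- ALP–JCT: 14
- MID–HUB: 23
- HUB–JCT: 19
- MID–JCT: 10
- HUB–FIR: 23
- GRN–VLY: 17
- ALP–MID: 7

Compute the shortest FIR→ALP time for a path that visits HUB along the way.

43 min

Shortest FIR→HUB: FIR → NOR → HUB = 18
Best HUB to ALP: HUB → GRN → JCT → ALP costing 25
Total via HUB: 18 + 25 = 43 min.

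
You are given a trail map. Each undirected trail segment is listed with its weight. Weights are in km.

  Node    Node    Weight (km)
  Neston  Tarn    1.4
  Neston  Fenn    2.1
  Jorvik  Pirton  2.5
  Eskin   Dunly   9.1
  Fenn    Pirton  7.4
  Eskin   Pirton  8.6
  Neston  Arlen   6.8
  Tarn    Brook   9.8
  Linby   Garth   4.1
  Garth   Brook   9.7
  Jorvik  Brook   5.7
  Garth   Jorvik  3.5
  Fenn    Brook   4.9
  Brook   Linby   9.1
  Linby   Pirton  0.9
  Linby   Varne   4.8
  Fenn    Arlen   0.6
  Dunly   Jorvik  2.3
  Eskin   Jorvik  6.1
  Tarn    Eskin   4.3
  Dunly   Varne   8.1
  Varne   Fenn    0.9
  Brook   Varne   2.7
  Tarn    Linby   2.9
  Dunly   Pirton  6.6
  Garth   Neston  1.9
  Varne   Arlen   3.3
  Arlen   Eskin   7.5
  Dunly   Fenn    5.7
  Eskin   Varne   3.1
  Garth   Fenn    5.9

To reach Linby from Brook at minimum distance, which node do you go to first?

Candidate routes:
Brook–Linby: 9.1 = 9.1
Brook–Varne–Fenn–Neston–Tarn–Linby: 2.7+0.9+2.1+1.4+2.9 = 10
Brook–Varne–Linby: 2.7+4.8 = 7.5
Brook–Jorvik–Pirton–Linby: 5.7+2.5+0.9 = 9.1
The minimum is 7.5 km via Brook–Varne–Linby.
So from Brook the first move is to Varne.

Varne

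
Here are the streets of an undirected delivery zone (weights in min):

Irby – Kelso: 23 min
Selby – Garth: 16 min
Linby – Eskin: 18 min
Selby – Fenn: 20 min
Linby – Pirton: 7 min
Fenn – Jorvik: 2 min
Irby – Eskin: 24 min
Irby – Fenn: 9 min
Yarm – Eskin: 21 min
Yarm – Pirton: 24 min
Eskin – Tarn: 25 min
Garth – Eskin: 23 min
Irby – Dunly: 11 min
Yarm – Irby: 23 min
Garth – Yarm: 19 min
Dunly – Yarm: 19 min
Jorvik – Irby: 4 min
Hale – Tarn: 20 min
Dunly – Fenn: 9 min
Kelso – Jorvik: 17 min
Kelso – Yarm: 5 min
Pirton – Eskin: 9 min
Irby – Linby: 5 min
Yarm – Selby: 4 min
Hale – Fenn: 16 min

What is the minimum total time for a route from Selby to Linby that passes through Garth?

Shortest Selby→Garth: Selby–Garth = 16
Shortest Garth→Linby: Garth–Eskin–Pirton–Linby = 39
Total via Garth: 16 + 39 = 55 min.

55 min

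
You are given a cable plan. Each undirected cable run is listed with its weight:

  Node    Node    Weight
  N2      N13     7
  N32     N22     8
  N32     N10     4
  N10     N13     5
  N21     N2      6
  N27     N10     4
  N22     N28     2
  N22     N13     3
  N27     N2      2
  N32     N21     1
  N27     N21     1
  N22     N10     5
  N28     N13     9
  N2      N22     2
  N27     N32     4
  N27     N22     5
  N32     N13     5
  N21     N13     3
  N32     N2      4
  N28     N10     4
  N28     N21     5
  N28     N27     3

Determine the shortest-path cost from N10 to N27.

Settle nodes by increasing distance from N10:
N10: 0
N32: 4  (via N10)
N27: 4  (via N10)
Shortest route: N10–N27 = 4.

4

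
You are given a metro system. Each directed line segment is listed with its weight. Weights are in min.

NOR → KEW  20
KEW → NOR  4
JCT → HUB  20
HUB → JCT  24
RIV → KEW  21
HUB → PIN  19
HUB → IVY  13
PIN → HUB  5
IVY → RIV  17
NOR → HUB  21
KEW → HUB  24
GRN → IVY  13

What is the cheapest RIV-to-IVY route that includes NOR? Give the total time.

59 min

Best RIV to NOR: RIV → KEW → NOR costing 25
Shortest NOR→IVY: NOR → HUB → IVY = 34
Total via NOR: 25 + 34 = 59 min.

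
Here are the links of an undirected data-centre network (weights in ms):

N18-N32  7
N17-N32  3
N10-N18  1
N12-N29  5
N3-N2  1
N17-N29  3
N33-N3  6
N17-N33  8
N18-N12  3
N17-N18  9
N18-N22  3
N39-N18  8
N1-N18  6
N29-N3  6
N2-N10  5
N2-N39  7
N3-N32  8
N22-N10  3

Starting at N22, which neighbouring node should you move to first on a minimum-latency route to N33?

N10

Candidate routes:
N22 → N10 → N2 → N3 → N33: 3+5+1+6 = 15
N22 → N18 → N17 → N33: 3+9+8 = 20
N22 → N10 → N18 → N17 → N33: 3+1+9+8 = 21
N22 → N18 → N10 → N2 → N3 → N33: 3+1+5+1+6 = 16
Cheapest is N22 → N10 → N2 → N3 → N33 at 15 ms.
So from N22 the first move is to N10.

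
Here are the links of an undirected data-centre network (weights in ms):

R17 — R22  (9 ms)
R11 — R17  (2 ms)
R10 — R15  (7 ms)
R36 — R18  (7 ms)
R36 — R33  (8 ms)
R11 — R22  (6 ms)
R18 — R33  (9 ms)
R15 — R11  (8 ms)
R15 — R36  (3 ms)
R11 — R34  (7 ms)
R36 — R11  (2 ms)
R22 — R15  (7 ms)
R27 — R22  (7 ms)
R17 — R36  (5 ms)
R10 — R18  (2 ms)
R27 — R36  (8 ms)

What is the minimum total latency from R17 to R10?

Candidate routes:
R17 → R11 → R36 → R18 → R10: 2+2+7+2 = 13
R17 → R36 → R18 → R10: 5+7+2 = 14
R17 → R11 → R36 → R15 → R10: 2+2+3+7 = 14
R17 → R36 → R15 → R10: 5+3+7 = 15
The minimum is 13 ms via R17 → R11 → R36 → R18 → R10.

13 ms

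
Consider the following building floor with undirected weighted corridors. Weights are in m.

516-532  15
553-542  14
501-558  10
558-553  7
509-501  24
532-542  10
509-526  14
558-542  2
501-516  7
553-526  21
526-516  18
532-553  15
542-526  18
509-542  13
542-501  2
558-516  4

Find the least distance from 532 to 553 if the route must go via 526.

49 m

Best 532 to 526: 532–542–526 costing 28
Shortest 526→553: 526–553 = 21
Total via 526: 28 + 21 = 49 m.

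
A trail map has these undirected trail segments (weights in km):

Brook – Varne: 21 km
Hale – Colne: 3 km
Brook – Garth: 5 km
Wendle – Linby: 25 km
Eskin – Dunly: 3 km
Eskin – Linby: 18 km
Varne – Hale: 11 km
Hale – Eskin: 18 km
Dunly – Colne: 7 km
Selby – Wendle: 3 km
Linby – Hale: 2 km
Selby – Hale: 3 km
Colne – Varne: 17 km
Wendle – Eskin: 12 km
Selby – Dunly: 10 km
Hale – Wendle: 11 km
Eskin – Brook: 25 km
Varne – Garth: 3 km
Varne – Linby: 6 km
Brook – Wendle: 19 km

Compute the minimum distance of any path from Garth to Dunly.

Running Dijkstra from Garth:
Garth: 0
Varne: 3  (via Garth)
Brook: 5  (via Garth)
Linby: 9  (via Varne)
Hale: 11  (via Linby)
Selby: 14  (via Hale)
Colne: 14  (via Hale)
Wendle: 17  (via Selby)
Dunly: 21  (via Colne)
Shortest route: Garth–Varne–Linby–Hale–Colne–Dunly = 21 km.

21 km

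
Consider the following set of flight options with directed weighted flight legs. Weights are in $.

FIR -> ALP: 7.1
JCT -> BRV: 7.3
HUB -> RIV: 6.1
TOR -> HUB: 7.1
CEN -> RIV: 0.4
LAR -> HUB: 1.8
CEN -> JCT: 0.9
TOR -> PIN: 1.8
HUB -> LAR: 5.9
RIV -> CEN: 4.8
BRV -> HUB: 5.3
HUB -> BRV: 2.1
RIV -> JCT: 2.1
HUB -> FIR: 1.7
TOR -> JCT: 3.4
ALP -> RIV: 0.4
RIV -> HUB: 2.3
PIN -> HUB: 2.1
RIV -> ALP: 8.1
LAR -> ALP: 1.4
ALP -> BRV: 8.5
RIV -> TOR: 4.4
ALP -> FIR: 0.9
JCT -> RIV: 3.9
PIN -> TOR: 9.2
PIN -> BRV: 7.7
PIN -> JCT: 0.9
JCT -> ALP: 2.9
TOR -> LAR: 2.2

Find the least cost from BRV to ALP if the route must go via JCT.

$16.4

Shortest BRV→JCT: BRV → HUB → RIV → JCT = 13.5
Shortest JCT→ALP: JCT → ALP = 2.9
Total via JCT: 13.5 + 2.9 = $16.4.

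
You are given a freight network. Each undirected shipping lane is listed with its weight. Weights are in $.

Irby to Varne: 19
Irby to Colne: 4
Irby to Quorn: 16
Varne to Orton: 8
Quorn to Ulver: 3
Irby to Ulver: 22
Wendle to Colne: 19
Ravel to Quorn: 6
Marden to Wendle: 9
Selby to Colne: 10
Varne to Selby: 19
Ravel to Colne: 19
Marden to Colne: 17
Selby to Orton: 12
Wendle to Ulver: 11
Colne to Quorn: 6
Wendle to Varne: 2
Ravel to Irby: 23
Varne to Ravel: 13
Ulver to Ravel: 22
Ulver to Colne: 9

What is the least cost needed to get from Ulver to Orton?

Compare a few routes:
Ulver–Wendle–Varne–Orton: 11+2+8 = 21
Ulver–Quorn–Ravel–Varne–Orton: 3+6+13+8 = 30
Cheapest is Ulver–Wendle–Varne–Orton at $21.

$21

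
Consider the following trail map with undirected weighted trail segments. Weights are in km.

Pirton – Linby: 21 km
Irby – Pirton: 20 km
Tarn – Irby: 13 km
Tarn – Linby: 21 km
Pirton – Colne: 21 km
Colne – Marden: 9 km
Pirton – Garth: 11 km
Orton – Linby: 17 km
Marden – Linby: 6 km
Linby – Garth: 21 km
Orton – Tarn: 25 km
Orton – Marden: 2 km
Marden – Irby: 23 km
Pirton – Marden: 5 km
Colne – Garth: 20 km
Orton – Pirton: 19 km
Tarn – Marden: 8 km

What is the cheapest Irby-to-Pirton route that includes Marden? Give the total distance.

26 km

Shortest Irby→Marden: Irby–Tarn–Marden = 21
Best Marden to Pirton: Marden–Pirton costing 5
Total via Marden: 21 + 5 = 26 km.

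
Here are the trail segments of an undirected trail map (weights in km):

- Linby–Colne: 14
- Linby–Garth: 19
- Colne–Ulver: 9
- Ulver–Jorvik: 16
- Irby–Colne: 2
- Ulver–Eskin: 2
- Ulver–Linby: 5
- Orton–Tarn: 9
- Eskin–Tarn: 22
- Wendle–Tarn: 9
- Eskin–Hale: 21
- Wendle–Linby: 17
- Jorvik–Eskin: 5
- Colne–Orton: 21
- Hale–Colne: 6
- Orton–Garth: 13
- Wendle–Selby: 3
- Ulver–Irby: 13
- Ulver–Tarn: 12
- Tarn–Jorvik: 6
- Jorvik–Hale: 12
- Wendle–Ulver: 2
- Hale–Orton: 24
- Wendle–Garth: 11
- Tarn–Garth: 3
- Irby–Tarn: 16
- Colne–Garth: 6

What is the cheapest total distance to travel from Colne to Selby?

Running Dijkstra from Colne:
Colne: 0
Irby: 2  (via Colne)
Garth: 6  (via Colne)
Hale: 6  (via Colne)
Tarn: 9  (via Garth)
Ulver: 9  (via Colne)
Wendle: 11  (via Ulver)
Eskin: 11  (via Ulver)
Selby: 14  (via Wendle)
Shortest route: Colne → Ulver → Wendle → Selby = 14 km.

14 km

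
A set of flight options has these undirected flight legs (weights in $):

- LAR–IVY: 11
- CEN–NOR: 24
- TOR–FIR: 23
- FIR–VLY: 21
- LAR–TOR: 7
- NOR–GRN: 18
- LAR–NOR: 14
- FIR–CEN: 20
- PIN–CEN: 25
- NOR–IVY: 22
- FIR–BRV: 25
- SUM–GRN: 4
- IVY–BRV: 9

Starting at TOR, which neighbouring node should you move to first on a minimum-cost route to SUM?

LAR

Enumerating some paths:
TOR - LAR - NOR - GRN - SUM: 7+14+18+4 = 43
TOR - LAR - IVY - NOR - GRN - SUM: 7+11+22+18+4 = 62
The minimum is $43 via TOR - LAR - NOR - GRN - SUM.
So from TOR the first move is to LAR.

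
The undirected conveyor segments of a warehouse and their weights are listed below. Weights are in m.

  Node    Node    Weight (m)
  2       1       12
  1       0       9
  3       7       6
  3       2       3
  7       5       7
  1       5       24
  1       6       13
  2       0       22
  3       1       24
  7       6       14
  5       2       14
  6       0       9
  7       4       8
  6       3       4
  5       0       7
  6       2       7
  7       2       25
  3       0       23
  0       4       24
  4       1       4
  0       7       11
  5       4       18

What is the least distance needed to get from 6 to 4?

Enumerating some paths:
6 → 3 → 7 → 4: 4+6+8 = 18
6 → 0 → 1 → 4: 9+9+4 = 22
6 → 1 → 4: 13+4 = 17
Cheapest is 6 → 1 → 4 at 17 m.

17 m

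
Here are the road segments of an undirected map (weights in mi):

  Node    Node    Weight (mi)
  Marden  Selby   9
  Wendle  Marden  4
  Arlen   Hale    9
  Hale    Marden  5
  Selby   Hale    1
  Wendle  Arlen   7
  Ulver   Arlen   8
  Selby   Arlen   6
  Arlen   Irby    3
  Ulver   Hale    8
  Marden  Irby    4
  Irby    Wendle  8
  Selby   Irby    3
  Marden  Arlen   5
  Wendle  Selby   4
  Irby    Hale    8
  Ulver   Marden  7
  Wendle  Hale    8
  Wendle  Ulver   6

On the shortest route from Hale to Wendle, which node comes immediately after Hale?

Selby

Candidate routes:
Hale → Selby → Wendle: 1+4 = 5
Hale → Marden → Wendle: 5+4 = 9
Hale → Wendle: 8 = 8
The minimum is 5 mi via Hale → Selby → Wendle.
So from Hale the first move is to Selby.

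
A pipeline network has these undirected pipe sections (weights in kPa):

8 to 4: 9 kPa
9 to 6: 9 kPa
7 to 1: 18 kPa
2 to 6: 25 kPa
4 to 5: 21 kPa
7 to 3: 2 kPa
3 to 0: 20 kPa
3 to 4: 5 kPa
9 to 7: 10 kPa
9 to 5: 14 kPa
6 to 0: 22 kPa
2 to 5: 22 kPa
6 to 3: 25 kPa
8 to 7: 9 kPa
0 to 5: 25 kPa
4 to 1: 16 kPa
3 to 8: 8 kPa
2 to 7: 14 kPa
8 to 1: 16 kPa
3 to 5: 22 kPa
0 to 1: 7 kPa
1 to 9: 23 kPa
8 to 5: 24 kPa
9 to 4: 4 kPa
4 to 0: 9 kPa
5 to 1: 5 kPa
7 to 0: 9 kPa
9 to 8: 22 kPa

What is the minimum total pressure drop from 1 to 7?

Shortest distances from 1:
1: 0
5: 5  (via 1)
0: 7  (via 1)
4: 16  (via 1)
7: 16  (via 0)
Shortest route: 1–0–7 = 16 kPa.

16 kPa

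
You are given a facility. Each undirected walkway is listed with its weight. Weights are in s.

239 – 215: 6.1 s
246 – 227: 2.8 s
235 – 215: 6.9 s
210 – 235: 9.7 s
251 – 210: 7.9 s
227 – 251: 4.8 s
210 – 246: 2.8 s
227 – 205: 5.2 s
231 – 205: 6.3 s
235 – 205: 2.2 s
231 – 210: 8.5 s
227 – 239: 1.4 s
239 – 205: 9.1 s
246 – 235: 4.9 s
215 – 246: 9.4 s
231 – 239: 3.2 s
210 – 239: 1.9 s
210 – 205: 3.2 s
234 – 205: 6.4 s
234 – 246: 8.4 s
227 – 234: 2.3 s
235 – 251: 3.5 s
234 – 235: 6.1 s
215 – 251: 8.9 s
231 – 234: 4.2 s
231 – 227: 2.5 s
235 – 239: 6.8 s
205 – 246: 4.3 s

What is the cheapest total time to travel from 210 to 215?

Settle nodes by increasing distance from 210:
210: 0
239: 1.9  (via 210)
246: 2.8  (via 210)
205: 3.2  (via 210)
227: 3.3  (via 239)
231: 5.1  (via 239)
235: 5.4  (via 205)
234: 5.6  (via 227)
251: 7.9  (via 210)
215: 8  (via 239)
Shortest route: 210–239–215 = 8 s.

8 s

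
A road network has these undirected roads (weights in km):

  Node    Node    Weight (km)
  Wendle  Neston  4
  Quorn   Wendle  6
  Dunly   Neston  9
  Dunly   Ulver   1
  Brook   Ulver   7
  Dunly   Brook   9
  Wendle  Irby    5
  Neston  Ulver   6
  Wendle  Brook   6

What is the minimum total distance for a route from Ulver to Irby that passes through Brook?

Best Ulver to Brook: Ulver → Brook costing 7
Shortest Brook→Irby: Brook → Wendle → Irby = 11
Total via Brook: 7 + 11 = 18 km.

18 km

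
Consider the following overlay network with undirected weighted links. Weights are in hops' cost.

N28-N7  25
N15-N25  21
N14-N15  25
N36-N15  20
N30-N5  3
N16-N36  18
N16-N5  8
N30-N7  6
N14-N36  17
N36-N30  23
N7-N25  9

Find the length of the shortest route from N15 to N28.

Settle nodes by increasing distance from N15:
N15: 0
N36: 20  (via N15)
N25: 21  (via N15)
N14: 25  (via N15)
N7: 30  (via N25)
N30: 36  (via N7)
N16: 38  (via N36)
N5: 39  (via N30)
N28: 55  (via N7)
Shortest route: N15–N25–N7–N28 = 55 hops' cost.

55 hops' cost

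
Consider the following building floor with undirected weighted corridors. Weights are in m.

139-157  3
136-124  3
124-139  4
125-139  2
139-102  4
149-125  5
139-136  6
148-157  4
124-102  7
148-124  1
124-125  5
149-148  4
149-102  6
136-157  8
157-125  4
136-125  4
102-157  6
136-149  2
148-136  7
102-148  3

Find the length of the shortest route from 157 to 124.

Shortest distances from 157:
157: 0
139: 3  (via 157)
125: 4  (via 157)
148: 4  (via 157)
124: 5  (via 148)
Shortest route: 157–148–124 = 5 m.

5 m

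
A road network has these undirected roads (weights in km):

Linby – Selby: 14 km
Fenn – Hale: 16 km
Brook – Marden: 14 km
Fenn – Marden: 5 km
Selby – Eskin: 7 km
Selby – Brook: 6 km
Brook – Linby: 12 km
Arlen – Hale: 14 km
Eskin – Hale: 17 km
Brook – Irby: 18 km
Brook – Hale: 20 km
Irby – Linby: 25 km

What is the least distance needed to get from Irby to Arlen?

52 km

Settle nodes by increasing distance from Irby:
Irby: 0
Brook: 18  (via Irby)
Selby: 24  (via Brook)
Linby: 25  (via Irby)
Eskin: 31  (via Selby)
Marden: 32  (via Brook)
Fenn: 37  (via Marden)
Hale: 38  (via Brook)
Arlen: 52  (via Hale)
Shortest route: Irby–Brook–Hale–Arlen = 52 km.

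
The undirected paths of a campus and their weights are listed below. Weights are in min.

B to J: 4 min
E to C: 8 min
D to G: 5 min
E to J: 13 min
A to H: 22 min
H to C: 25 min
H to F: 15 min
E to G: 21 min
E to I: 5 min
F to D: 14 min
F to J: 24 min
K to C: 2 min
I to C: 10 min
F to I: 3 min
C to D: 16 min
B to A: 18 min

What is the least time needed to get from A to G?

56 min

Enumerating some paths:
A - B - J - E - G: 18+4+13+21 = 56
A - B - J - E - I - F - D - G: 18+4+13+5+3+14+5 = 62
Cheapest is A - B - J - E - G at 56 min.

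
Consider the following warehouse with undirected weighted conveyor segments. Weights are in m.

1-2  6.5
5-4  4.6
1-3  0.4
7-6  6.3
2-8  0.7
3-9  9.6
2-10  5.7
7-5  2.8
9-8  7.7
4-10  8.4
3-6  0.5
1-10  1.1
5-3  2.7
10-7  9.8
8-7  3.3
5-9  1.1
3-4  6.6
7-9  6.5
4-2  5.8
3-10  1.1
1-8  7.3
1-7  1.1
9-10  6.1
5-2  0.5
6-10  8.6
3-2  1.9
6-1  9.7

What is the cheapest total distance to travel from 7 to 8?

Candidate routes:
7–8: 3.3 = 3.3
7–5–2–8: 2.8+0.5+0.7 = 4
The minimum is 3.3 m via 7–8.

3.3 m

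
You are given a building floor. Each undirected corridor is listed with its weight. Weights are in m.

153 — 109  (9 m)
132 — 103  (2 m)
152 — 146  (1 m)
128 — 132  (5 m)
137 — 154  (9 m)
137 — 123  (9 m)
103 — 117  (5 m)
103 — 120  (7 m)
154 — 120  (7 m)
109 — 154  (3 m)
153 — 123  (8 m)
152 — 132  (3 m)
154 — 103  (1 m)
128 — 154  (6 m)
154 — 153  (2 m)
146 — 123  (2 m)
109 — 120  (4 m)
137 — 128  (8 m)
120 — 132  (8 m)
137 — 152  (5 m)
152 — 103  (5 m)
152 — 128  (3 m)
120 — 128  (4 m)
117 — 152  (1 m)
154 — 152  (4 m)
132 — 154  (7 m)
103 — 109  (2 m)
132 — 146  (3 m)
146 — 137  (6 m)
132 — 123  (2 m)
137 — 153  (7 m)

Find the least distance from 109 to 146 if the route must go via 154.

Best 109 to 154: 109 → 154 costing 3
Best 154 to 146: 154 → 152 → 146 costing 5
Total via 154: 3 + 5 = 8 m.

8 m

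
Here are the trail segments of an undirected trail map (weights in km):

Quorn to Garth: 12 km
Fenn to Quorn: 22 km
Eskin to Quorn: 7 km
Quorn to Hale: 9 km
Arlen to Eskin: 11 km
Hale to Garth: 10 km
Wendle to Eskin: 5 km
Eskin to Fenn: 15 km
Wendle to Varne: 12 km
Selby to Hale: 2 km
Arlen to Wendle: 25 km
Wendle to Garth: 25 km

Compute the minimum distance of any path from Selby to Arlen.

Enumerating some paths:
Selby - Hale - Garth - Quorn - Eskin - Arlen: 2+10+12+7+11 = 42
Selby - Hale - Quorn - Eskin - Arlen: 2+9+7+11 = 29
The minimum is 29 km via Selby - Hale - Quorn - Eskin - Arlen.

29 km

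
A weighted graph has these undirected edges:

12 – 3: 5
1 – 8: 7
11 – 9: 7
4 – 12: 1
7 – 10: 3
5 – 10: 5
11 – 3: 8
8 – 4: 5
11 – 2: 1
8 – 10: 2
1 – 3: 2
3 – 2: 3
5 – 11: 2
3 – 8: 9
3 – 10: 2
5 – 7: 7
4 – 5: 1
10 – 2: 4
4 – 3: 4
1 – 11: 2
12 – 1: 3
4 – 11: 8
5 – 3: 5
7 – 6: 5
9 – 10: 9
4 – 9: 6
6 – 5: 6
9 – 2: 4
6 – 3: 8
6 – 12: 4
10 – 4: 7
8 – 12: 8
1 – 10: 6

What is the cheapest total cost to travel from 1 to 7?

Compare a few routes:
1–10–7: 6+3 = 9
1–11–2–10–7: 2+1+4+3 = 10
1–3–10–7: 2+2+3 = 7
1–11–2–3–10–7: 2+1+3+2+3 = 11
Cheapest is 1–3–10–7 at 7.

7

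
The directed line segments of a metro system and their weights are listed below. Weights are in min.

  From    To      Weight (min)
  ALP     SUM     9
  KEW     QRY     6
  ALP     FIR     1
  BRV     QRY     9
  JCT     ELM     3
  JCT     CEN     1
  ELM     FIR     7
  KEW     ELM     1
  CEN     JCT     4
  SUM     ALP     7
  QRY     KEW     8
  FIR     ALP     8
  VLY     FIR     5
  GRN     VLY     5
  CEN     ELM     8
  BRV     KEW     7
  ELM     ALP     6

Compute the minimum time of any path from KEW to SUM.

Enumerating some paths:
KEW → ELM → ALP → SUM: 1+6+9 = 16
KEW → ELM → FIR → ALP → SUM: 1+7+8+9 = 25
Cheapest is KEW → ELM → ALP → SUM at 16 min.

16 min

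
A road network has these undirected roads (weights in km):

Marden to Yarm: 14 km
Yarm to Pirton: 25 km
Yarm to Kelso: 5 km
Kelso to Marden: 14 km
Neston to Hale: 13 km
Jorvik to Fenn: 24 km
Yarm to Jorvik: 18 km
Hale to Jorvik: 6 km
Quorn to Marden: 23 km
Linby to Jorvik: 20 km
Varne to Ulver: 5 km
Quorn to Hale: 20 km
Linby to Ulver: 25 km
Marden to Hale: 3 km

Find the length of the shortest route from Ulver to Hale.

Compare a few routes:
Ulver - Linby - Jorvik - Yarm - Marden - Hale: 25+20+18+14+3 = 80
Ulver - Linby - Jorvik - Yarm - Marden - Quorn - Hale: 25+20+18+14+23+20 = 120
Ulver - Linby - Jorvik - Yarm - Kelso - Marden - Hale: 25+20+18+5+14+3 = 85
Ulver - Linby - Jorvik - Hale: 25+20+6 = 51
The minimum is 51 km via Ulver - Linby - Jorvik - Hale.

51 km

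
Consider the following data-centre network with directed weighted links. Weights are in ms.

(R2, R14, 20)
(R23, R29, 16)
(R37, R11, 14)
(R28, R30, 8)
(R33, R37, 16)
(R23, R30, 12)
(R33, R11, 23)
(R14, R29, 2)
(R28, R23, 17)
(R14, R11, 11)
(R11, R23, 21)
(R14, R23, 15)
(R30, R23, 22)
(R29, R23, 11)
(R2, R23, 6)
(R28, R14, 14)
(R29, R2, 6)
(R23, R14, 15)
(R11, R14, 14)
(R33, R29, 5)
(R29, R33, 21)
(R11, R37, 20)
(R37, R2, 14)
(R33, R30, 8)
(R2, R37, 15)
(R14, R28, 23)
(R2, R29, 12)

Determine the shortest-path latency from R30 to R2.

Candidate routes:
R30–R23–R14–R11–R37–R2: 22+15+11+20+14 = 82
R30–R23–R29–R33–R37–R2: 22+16+21+16+14 = 89
R30–R23–R29–R2: 22+16+6 = 44
R30–R23–R14–R29–R2: 22+15+2+6 = 45
The minimum is 44 ms via R30–R23–R29–R2.

44 ms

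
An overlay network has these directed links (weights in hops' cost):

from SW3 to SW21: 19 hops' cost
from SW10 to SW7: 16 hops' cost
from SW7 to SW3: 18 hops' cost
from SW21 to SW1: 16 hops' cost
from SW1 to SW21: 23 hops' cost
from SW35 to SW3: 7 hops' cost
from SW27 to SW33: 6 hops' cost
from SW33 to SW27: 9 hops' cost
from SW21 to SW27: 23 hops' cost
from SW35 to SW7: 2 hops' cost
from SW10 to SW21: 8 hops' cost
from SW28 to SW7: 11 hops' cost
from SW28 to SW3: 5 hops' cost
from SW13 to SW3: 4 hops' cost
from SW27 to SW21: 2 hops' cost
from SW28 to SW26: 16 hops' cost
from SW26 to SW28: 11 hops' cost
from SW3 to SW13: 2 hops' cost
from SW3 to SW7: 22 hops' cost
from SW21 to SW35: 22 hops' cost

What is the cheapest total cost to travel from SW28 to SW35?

46 hops' cost

Candidate routes:
SW28–SW3–SW21–SW35: 5+19+22 = 46
SW28–SW7–SW3–SW21–SW35: 11+18+19+22 = 70
Cheapest is SW28–SW3–SW21–SW35 at 46 hops' cost.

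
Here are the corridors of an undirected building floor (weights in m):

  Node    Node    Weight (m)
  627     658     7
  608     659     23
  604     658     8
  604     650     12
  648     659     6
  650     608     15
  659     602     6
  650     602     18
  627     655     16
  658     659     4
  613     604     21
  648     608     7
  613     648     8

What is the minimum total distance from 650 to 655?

Compare a few routes:
650–608–648–659–658–627–655: 15+7+6+4+7+16 = 55
650–604–658–627–655: 12+8+7+16 = 43
650–608–659–658–627–655: 15+23+4+7+16 = 65
650–602–659–658–627–655: 18+6+4+7+16 = 51
Cheapest is 650–604–658–627–655 at 43 m.

43 m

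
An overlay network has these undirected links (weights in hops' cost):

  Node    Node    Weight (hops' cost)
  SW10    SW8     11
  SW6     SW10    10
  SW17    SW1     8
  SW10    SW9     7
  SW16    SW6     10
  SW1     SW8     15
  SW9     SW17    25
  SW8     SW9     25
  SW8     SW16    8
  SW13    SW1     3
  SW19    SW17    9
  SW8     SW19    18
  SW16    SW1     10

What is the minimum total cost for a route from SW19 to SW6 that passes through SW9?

Shortest SW19→SW9: SW19 → SW17 → SW9 = 34
Best SW9 to SW6: SW9 → SW10 → SW6 costing 17
Total via SW9: 34 + 17 = 51 hops' cost.

51 hops' cost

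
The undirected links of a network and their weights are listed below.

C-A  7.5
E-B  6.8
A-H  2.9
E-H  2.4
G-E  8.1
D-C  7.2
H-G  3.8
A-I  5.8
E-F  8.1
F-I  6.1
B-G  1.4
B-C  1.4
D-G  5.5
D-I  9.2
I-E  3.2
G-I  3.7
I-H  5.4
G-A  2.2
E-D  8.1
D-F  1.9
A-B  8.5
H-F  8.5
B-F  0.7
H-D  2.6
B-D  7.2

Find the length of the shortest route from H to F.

Compare a few routes:
H - A - G - B - F: 2.9+2.2+1.4+0.7 = 7.2
H - D - F: 2.6+1.9 = 4.5
H - G - B - F: 3.8+1.4+0.7 = 5.9
The minimum is 4.5 via H - D - F.

4.5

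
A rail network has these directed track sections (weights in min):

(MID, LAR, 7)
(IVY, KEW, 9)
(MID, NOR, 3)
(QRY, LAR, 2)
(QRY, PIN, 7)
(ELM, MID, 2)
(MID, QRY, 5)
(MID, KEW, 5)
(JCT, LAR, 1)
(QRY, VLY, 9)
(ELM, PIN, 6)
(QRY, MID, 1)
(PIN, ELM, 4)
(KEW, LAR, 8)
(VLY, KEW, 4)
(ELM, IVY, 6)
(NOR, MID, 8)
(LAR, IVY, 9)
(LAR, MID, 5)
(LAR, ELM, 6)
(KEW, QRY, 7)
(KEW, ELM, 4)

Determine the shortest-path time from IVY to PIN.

Candidate routes:
IVY - KEW - QRY - PIN: 9+7+7 = 23
IVY - KEW - LAR - ELM - PIN: 9+8+6+6 = 29
IVY - KEW - ELM - PIN: 9+4+6 = 19
IVY - KEW - ELM - MID - QRY - PIN: 9+4+2+5+7 = 27
Cheapest is IVY - KEW - ELM - PIN at 19 min.

19 min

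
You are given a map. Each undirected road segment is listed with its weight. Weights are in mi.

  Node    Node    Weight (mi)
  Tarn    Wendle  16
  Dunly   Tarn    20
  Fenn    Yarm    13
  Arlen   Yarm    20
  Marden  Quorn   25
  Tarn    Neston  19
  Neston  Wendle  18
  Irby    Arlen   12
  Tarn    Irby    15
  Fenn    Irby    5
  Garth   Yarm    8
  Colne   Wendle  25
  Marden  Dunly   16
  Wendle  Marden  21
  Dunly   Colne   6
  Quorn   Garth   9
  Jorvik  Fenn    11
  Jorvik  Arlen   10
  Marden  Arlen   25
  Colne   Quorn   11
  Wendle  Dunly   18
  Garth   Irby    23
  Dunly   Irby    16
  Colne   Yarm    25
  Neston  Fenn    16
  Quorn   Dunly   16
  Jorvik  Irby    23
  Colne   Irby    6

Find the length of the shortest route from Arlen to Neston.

33 mi

Candidate routes:
Arlen - Irby - Tarn - Neston: 12+15+19 = 46
Arlen - Jorvik - Fenn - Neston: 10+11+16 = 37
Arlen - Irby - Fenn - Neston: 12+5+16 = 33
Cheapest is Arlen - Irby - Fenn - Neston at 33 mi.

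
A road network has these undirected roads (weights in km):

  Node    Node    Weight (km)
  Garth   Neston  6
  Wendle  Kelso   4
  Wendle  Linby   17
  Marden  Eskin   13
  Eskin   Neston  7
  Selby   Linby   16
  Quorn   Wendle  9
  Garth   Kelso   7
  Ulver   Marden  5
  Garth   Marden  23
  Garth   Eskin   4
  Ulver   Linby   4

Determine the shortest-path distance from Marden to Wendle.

Candidate routes:
Marden–Ulver–Linby–Wendle: 5+4+17 = 26
Marden–Eskin–Garth–Kelso–Wendle: 13+4+7+4 = 28
The minimum is 26 km via Marden–Ulver–Linby–Wendle.

26 km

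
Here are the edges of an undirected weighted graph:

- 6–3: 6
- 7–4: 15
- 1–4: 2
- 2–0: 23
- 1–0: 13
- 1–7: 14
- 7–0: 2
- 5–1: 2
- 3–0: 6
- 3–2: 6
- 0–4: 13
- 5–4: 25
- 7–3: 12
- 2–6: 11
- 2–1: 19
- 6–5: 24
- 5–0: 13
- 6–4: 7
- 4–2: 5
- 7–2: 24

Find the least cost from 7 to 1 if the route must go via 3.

21

Shortest 7→3: 7 → 0 → 3 = 8
Best 3 to 1: 3 → 2 → 4 → 1 costing 13
Total via 3: 8 + 13 = 21.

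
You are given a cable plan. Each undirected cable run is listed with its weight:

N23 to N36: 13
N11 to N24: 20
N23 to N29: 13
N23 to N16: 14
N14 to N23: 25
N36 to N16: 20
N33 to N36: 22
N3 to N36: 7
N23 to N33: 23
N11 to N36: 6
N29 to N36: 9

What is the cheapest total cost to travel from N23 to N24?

39

Candidate routes:
N23 - N16 - N36 - N11 - N24: 14+20+6+20 = 60
N23 - N29 - N36 - N11 - N24: 13+9+6+20 = 48
N23 - N36 - N11 - N24: 13+6+20 = 39
Cheapest is N23 - N36 - N11 - N24 at 39.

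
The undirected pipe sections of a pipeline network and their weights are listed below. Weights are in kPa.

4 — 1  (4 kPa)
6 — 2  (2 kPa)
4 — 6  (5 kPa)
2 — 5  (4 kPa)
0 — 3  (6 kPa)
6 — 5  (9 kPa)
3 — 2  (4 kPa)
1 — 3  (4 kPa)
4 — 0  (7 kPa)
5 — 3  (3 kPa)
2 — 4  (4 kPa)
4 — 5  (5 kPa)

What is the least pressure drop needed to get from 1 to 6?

9 kPa

Compare a few routes:
1 - 3 - 2 - 6: 4+4+2 = 10
1 - 4 - 6: 4+5 = 9
Cheapest is 1 - 4 - 6 at 9 kPa.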